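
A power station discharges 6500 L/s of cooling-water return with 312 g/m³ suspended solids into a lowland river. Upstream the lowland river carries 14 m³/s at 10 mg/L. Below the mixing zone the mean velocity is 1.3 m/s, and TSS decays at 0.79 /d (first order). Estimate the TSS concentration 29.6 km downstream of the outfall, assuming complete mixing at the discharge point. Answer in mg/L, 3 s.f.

85.9 mg/L

6500 L/s = 6.5 m³/s.
After complete mixing, C₀ = (6.5·312 + 14·10) / 20.5 = 105.8 mg/L.
Travel time t = 2.96e+04 m / 1.3 m/s = 2.277e+04 s = 0.2635 d.
C = 105.8·exp(−0.79·0.2635) = 105.8·0.8121 = 85.88 mg/L.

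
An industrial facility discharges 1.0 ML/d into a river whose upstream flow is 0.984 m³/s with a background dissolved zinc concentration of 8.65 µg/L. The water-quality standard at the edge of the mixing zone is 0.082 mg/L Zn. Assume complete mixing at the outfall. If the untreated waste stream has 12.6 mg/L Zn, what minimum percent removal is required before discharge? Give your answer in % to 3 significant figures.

49.9 %

1.0 ML/d = 0.01157 m³/s.
8.65 µg/L = 0.00865 mg/L.
Mass balance: 0.082·0.9956 = 0.01157·Cₑ + 0.984·0.00865.
Cₑ = (0.08164 − 0.008512) / 0.01157 = 6.318 mg/L.
Required removal = 1 − 6.318/12.6 = 49.86 %.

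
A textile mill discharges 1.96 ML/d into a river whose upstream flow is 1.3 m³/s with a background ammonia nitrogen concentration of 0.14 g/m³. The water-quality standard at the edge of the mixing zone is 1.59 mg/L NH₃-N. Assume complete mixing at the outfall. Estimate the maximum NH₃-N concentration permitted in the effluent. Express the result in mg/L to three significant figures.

84.7 mg/L

1.96 ML/d = 0.02269 m³/s.
Mass balance: 1.59·1.323 = 0.02269·Cₑ + 1.3·0.14.
Cₑ = (2.103 − 0.182) / 0.02269 = 84.68 mg/L.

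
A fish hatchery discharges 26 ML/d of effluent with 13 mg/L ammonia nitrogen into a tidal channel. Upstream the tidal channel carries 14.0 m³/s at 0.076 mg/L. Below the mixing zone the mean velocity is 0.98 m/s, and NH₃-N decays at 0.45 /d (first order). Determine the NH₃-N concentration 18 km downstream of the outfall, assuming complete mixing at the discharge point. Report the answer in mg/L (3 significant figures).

0.316 mg/L

26 ML/d = 0.3009 m³/s.
After complete mixing, C₀ = (0.3009·13 + 14·0.076) / 14.3 = 0.348 mg/L.
Travel time t = 1.8e+04 m / 0.98 m/s = 1.837e+04 s = 0.2126 d.
C = 0.348·exp(−0.45·0.2126) = 0.348·0.9088 = 0.3162 mg/L.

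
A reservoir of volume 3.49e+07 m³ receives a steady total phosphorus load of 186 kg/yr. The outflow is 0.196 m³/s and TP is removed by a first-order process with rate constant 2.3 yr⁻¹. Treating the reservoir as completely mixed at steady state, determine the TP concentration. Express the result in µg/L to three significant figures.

2.15 µg/L

Outflow Q = 0.196 m³/s × 3.156e+07 s/yr = 6.185e+06 m³/yr.
Steady-state CSTR mass balance: W = Q·C + k·V·C, so C = W/(Q + kV).
Q + kV = 6.185e+06 + 2.3·3.49e+07 = 8.646e+07 m³/yr.
C = 186/8.646e+07 = 2.151e-06 kg/m³ = 0.002151 mg/L = 2.151 µg/L.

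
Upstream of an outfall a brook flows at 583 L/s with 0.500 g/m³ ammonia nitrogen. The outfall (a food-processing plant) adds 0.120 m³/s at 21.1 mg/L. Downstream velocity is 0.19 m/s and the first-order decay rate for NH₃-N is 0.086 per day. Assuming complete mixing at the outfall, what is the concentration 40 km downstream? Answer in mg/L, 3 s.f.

3.26 mg/L

583 L/s = 0.583 m³/s.
After complete mixing, C₀ = (0.12·21.1 + 0.583·0.5) / 0.703 = 4.016 mg/L.
Travel time t = 4e+04 m / 0.19 m/s = 2.105e+05 s = 2.437 d.
C = 4.016·exp(−0.086·2.437) = 4.016·0.8109 = 3.257 mg/L.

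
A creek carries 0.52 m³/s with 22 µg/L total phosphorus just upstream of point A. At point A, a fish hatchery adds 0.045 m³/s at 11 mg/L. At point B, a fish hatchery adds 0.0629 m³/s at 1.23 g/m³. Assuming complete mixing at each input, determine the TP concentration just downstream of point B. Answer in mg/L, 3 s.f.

0.930 mg/L

22 µg/L = 0.022 mg/L.
After input A: C = (0.52·0.022 + 0.045·11) / 0.565 = 0.8964 mg/L.
After input B: C = (0.565·0.8964 + 0.0629·1.23) / 0.6279 = 0.9298 mg/L.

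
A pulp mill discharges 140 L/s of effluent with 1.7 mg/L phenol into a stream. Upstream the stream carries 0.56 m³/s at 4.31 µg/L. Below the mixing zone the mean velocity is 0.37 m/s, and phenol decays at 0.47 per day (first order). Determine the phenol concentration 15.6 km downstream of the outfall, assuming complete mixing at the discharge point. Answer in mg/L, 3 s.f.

140 L/s = 0.14 m³/s.
4.31 µg/L = 0.00431 mg/L.
After complete mixing, C₀ = (0.14·1.7 + 0.56·0.00431) / 0.7 = 0.3434 mg/L.
Travel time t = 1.56e+04 m / 0.37 m/s = 4.216e+04 s = 0.488 d.
C = 0.3434·exp(−0.47·0.488) = 0.3434·0.795 = 0.2731 mg/L.

0.273 mg/L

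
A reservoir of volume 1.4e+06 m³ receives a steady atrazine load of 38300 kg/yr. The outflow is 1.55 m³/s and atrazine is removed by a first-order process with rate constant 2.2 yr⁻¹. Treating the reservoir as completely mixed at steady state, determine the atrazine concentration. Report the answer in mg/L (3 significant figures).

Outflow Q = 1.55 m³/s × 3.156e+07 s/yr = 4.891e+07 m³/yr.
Steady-state CSTR mass balance: W = Q·C + k·V·C, so C = W/(Q + kV).
Q + kV = 4.891e+07 + 2.2·1.4e+06 = 5.199e+07 m³/yr.
C = 38300/5.199e+07 = 0.0007366 kg/m³ = 0.7366 mg/L.

0.737 mg/L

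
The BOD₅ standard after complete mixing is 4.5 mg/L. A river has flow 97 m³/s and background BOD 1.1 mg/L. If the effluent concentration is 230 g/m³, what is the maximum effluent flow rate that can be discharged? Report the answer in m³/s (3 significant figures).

1.46 m³/s

Mass balance at complete mixing: C_std·(Q_w + Q_r) = Q_w·C_e + Q_r·C_b.
Rearranging, Q_w = Q_r·(C_std − C_b)/(C_e − C_std) = 97·(4.5 − 1.1) / (230 − 4.5) = 1.463 m³/s.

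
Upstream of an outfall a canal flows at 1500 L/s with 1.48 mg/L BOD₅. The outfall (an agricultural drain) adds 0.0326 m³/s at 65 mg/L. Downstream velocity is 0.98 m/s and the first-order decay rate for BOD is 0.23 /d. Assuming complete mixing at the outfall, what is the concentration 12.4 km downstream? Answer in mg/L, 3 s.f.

2.74 mg/L

1500 L/s = 1.5 m³/s.
After complete mixing, C₀ = (0.0326·65 + 1.5·1.48) / 1.533 = 2.831 mg/L.
Travel time t = 1.24e+04 m / 0.98 m/s = 1.265e+04 s = 0.1464 d.
C = 2.831·exp(−0.23·0.1464) = 2.831·0.9669 = 2.737 mg/L.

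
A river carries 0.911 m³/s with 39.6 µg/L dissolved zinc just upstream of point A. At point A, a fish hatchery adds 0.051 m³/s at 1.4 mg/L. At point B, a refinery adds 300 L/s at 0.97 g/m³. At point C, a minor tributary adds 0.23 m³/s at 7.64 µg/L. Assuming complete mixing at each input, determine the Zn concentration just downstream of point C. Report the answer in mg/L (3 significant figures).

0.268 mg/L

39.6 µg/L = 0.0396 mg/L.
After input A: C = (0.911·0.0396 + 0.051·1.4) / 0.962 = 0.1117 mg/L.
300 L/s = 0.3 m³/s.
After input B: C = (0.962·0.1117 + 0.3·0.97) / 1.262 = 0.3157 mg/L.
7.64 µg/L = 0.00764 mg/L.
After input C: C = (1.262·0.3157 + 0.23·0.00764) / 1.492 = 0.2683 mg/L.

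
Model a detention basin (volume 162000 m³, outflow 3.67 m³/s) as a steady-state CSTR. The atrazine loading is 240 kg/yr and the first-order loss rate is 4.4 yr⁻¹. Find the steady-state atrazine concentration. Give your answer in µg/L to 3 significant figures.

Outflow Q = 3.67 m³/s × 3.156e+07 s/yr = 1.158e+08 m³/yr.
Steady-state CSTR mass balance: W = Q·C + k·V·C, so C = W/(Q + kV).
Q + kV = 1.158e+08 + 4.4·162000 = 1.165e+08 m³/yr.
C = 240/1.165e+08 = 2.06e-06 kg/m³ = 0.00206 mg/L = 2.06 µg/L.

2.06 µg/L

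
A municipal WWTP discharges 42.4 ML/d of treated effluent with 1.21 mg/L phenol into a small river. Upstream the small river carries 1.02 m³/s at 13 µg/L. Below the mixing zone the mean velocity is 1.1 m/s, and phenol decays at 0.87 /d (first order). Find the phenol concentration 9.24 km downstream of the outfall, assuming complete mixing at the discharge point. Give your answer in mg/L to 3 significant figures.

0.369 mg/L

42.4 ML/d = 0.4907 m³/s.
13 µg/L = 0.013 mg/L.
After complete mixing, C₀ = (0.4907·1.21 + 1.02·0.013) / 1.511 = 0.4018 mg/L.
Travel time t = 9240 m / 1.1 m/s = 8400 s = 0.09722 d.
C = 0.4018·exp(−0.87·0.09722) = 0.4018·0.9189 = 0.3692 mg/L.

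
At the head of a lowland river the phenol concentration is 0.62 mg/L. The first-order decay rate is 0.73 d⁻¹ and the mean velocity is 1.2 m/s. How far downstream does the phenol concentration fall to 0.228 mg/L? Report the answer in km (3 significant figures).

From C = C₀·e^(−kt), t = ln(C₀/C)/k = ln(0.62/0.228)/0.73 = 1/0.73 = 1.37 d.
Distance = v·t = 1.2 m/s × 1.184e+05 s = 1.421e+05 m = 142.1 km.

142 km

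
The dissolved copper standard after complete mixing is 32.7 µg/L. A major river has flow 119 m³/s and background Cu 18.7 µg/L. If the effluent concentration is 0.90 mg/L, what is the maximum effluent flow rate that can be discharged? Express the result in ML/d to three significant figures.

18.7 µg/L = 0.0187 mg/L.
32.7 µg/L = 0.0327 mg/L.
Mass balance at complete mixing: C_std·(Q_w + Q_r) = Q_w·C_e + Q_r·C_b.
Rearranging, Q_w = Q_r·(C_std − C_b)/(C_e − C_std) = 119·(0.0327 − 0.0187) / (0.9 − 0.0327) = 1.921 m³/s.
= 166 ML/d.

166 ML/d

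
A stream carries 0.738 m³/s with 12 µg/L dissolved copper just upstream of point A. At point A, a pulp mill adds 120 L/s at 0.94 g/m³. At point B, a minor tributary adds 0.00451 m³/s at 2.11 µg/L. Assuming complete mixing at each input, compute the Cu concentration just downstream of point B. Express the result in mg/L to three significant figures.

12 µg/L = 0.012 mg/L.
120 L/s = 0.12 m³/s.
After input A: C = (0.738·0.012 + 0.12·0.94) / 0.858 = 0.1418 mg/L.
2.11 µg/L = 0.00211 mg/L.
After input B: C = (0.858·0.1418 + 0.00451·0.00211) / 0.8625 = 0.1411 mg/L.

0.141 mg/L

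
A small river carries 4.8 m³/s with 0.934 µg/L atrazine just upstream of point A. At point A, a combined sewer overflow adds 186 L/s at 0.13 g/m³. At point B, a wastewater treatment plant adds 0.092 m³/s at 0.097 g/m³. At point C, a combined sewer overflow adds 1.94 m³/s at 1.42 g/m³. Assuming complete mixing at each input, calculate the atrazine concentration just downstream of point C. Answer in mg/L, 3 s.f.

0.398 mg/L

0.934 µg/L = 0.000934 mg/L.
186 L/s = 0.186 m³/s.
After input A: C = (4.8·0.000934 + 0.186·0.13) / 4.986 = 0.005749 mg/L.
After input B: C = (4.986·0.005749 + 0.092·0.097) / 5.078 = 0.007402 mg/L.
After input C: C = (5.078·0.007402 + 1.94·1.42) / 7.018 = 0.3979 mg/L.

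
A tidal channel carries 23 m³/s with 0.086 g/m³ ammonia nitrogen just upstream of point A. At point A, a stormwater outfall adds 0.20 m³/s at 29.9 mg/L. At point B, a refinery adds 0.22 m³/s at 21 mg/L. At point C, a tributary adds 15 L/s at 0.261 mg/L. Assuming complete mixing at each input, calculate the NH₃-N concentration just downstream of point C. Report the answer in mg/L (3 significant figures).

After input A: C = (23·0.086 + 0.2·29.9) / 23.2 = 0.343 mg/L.
After input B: C = (23.2·0.343 + 0.22·21) / 23.42 = 0.5371 mg/L.
15 L/s = 0.015 m³/s.
After input C: C = (23.42·0.5371 + 0.015·0.261) / 23.43 = 0.5369 mg/L.

0.537 mg/L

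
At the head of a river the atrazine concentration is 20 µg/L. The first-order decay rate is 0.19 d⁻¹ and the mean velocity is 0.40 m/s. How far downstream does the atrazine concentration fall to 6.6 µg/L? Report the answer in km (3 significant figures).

From C = C₀·e^(−kt), t = ln(C₀/C)/k = ln(20/6.6)/0.19 = 1.109/0.19 = 5.835 d.
Distance = v·t = 0.40 m/s × 5.041e+05 s = 2.017e+05 m = 201.7 km.

202 km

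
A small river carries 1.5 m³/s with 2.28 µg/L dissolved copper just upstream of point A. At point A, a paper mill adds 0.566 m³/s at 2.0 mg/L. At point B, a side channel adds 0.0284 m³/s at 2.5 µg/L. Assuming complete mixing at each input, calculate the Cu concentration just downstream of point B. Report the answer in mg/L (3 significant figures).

0.542 mg/L

2.28 µg/L = 0.00228 mg/L.
After input A: C = (1.5·0.00228 + 0.566·2) / 2.066 = 0.5496 mg/L.
2.5 µg/L = 0.0025 mg/L.
After input B: C = (2.066·0.5496 + 0.0284·0.0025) / 2.094 = 0.5422 mg/L.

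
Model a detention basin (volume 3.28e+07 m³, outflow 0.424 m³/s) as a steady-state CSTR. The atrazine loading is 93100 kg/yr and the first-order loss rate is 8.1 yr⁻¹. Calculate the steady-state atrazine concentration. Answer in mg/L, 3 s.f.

Outflow Q = 0.424 m³/s × 3.156e+07 s/yr = 1.338e+07 m³/yr.
Steady-state CSTR mass balance: W = Q·C + k·V·C, so C = W/(Q + kV).
Q + kV = 1.338e+07 + 8.1·3.28e+07 = 2.791e+08 m³/yr.
C = 93100/2.791e+08 = 0.0003336 kg/m³ = 0.3336 mg/L.

0.334 mg/L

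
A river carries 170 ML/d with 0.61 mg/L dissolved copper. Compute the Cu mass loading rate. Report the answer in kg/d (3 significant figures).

170 ML/d = 1.968 m³/s.
Mass flux = Q·C = 1.968 m³/s × 0.61 g/m³ = 1.2 g/s.
= 1.2 g/s × 86.4 = 103.7 kg/d.

104 kg/d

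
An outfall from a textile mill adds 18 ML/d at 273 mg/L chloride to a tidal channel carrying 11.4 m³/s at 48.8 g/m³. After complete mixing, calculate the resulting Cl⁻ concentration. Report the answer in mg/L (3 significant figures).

52.8 mg/L

18 ML/d = 0.2083 m³/s.
Flow-weighted mixing gives C = (0.2083·273 + 11.4·48.8) / (0.2083 + 11.4) = 613.2/11.61 = 52.82 mg/L.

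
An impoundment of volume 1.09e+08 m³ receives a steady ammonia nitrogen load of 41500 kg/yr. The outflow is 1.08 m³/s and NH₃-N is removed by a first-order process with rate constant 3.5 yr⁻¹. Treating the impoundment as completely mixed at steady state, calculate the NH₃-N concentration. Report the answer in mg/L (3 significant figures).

0.0999 mg/L

Outflow Q = 1.08 m³/s × 3.156e+07 s/yr = 3.408e+07 m³/yr.
Steady-state CSTR mass balance: W = Q·C + k·V·C, so C = W/(Q + kV).
Q + kV = 3.408e+07 + 3.5·1.09e+08 = 4.156e+08 m³/yr.
C = 41500/4.156e+08 = 9.986e-05 kg/m³ = 0.09986 mg/L.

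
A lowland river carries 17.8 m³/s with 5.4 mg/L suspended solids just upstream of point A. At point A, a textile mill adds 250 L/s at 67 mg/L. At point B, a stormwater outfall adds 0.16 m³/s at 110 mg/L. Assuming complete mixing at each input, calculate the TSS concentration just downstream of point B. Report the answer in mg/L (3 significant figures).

250 L/s = 0.25 m³/s.
After input A: C = (17.8·5.4 + 0.25·67) / 18.05 = 6.253 mg/L.
After input B: C = (18.05·6.253 + 0.16·110) / 18.21 = 7.165 mg/L.

7.16 mg/L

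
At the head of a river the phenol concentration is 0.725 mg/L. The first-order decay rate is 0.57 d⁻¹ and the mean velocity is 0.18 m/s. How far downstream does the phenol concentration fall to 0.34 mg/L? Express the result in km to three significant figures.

From C = C₀·e^(−kt), t = ln(C₀/C)/k = ln(0.725/0.34)/0.57 = 0.7572/0.57 = 1.328 d.
Distance = v·t = 0.18 m/s × 1.148e+05 s = 2.066e+04 m = 20.66 km.

20.7 km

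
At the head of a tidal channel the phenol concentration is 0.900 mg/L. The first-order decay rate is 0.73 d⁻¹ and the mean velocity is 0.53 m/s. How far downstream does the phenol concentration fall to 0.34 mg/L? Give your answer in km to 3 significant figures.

From C = C₀·e^(−kt), t = ln(C₀/C)/k = ln(0.900/0.34)/0.73 = 0.9734/0.73 = 1.333 d.
Distance = v·t = 0.53 m/s × 1.152e+05 s = 6.106e+04 m = 61.06 km.

61.1 km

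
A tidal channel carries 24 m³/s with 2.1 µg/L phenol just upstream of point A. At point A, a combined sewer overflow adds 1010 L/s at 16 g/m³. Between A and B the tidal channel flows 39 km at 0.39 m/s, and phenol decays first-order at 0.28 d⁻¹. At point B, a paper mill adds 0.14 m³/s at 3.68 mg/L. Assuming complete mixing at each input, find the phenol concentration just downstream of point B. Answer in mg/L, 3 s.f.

2.1 µg/L = 0.0021 mg/L.
1010 L/s = 1.01 m³/s.
After input A: C = (24·0.0021 + 1.01·16) / 25.01 = 0.6482 mg/L.
Over the 39 km reach to input B (t = 1e+05 s = 1.157 d), decay gives C = 0.6482·exp(−0.28·1.157) = 0.4687 mg/L.
After input B: C = (25.01·0.4687 + 0.14·3.68) / 25.15 = 0.4866 mg/L.

0.487 mg/L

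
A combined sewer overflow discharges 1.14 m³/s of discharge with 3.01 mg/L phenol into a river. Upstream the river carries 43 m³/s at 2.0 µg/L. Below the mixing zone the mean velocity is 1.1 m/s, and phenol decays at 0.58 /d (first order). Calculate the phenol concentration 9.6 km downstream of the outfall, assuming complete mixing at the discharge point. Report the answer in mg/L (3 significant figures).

0.0752 mg/L

2.0 µg/L = 0.002 mg/L.
After complete mixing, C₀ = (1.14·3.01 + 43·0.002) / 44.14 = 0.07969 mg/L.
Travel time t = 9600 m / 1.1 m/s = 8727 s = 0.101 d.
C = 0.07969·exp(−0.58·0.101) = 0.07969·0.9431 = 0.07515 mg/L.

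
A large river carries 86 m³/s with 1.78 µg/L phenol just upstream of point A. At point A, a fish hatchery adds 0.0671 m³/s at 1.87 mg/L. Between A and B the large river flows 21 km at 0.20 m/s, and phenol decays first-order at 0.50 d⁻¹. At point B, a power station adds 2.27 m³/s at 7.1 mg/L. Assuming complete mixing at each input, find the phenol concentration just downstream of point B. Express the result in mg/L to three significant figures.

1.78 µg/L = 0.00178 mg/L.
After input A: C = (86·0.00178 + 0.0671·1.87) / 86.07 = 0.003237 mg/L.
Over the 21 km reach to input B (t = 1.05e+05 s = 1.215 d), decay gives C = 0.003237·exp(−0.50·1.215) = 0.001763 mg/L.
After input B: C = (86.07·0.001763 + 2.27·7.1) / 88.34 = 0.1842 mg/L.

0.184 mg/L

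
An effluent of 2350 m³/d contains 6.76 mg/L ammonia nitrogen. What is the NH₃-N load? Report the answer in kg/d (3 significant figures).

15.9 kg/d

2350 m³/d = 0.0272 m³/s.
Mass flux = Q·C = 0.0272 m³/s × 6.76 g/m³ = 0.1839 g/s.
= 0.1839 g/s × 86.4 = 15.89 kg/d.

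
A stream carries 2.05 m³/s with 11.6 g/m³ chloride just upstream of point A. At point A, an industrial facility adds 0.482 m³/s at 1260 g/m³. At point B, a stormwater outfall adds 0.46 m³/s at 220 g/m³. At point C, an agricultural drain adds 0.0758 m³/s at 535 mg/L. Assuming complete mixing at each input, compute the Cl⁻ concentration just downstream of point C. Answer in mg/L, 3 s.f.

252 mg/L

After input A: C = (2.05·11.6 + 0.482·1260) / 2.532 = 249.2 mg/L.
After input B: C = (2.532·249.2 + 0.46·220) / 2.992 = 244.8 mg/L.
After input C: C = (2.992·244.8 + 0.0758·535) / 3.068 = 251.9 mg/L.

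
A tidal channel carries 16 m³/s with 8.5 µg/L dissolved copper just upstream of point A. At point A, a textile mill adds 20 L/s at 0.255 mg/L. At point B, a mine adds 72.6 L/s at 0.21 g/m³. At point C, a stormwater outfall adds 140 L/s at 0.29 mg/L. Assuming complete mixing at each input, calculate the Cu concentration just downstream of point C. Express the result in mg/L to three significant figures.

8.5 µg/L = 0.0085 mg/L.
20 L/s = 0.02 m³/s.
After input A: C = (16·0.0085 + 0.02·0.255) / 16.02 = 0.008808 mg/L.
72.6 L/s = 0.0726 m³/s.
After input B: C = (16.02·0.008808 + 0.0726·0.21) / 16.09 = 0.009715 mg/L.
140 L/s = 0.14 m³/s.
After input C: C = (16.09·0.009715 + 0.14·0.29) / 16.23 = 0.01213 mg/L.

0.0121 mg/L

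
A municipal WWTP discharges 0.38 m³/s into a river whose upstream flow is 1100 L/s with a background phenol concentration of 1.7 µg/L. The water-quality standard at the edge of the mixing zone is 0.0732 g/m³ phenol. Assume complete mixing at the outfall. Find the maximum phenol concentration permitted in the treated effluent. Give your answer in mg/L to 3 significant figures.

0.280 mg/L

1100 L/s = 1.1 m³/s.
1.7 µg/L = 0.0017 mg/L.
Mass balance: 0.0732·1.48 = 0.38·Cₑ + 1.1·0.0017.
Cₑ = (0.1083 − 0.00187) / 0.38 = 0.2802 mg/L.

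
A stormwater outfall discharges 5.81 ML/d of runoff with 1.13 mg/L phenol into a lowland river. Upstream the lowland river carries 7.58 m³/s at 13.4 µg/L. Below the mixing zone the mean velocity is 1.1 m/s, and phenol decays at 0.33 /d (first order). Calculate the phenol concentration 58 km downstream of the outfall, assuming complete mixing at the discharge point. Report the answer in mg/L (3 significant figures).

0.0190 mg/L

5.81 ML/d = 0.06725 m³/s.
13.4 µg/L = 0.0134 mg/L.
After complete mixing, C₀ = (0.06725·1.13 + 7.58·0.0134) / 7.647 = 0.02322 mg/L.
Travel time t = 5.8e+04 m / 1.1 m/s = 5.273e+04 s = 0.6103 d.
C = 0.02322·exp(−0.33·0.6103) = 0.02322·0.8176 = 0.01898 mg/L.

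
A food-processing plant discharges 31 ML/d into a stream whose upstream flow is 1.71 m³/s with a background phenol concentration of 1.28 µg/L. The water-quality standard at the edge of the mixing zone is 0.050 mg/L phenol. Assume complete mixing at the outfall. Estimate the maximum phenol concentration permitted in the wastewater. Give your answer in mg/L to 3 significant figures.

31 ML/d = 0.3588 m³/s.
1.28 µg/L = 0.00128 mg/L.
Mass balance: 0.05·2.069 = 0.3588·Cₑ + 1.71·0.00128.
Cₑ = (0.1034 − 0.002189) / 0.3588 = 0.2822 mg/L.

0.282 mg/L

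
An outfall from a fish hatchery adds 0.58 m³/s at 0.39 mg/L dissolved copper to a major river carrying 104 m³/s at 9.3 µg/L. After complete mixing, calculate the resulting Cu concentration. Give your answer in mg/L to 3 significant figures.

0.0114 mg/L

9.3 µg/L = 0.0093 mg/L.
Flow-weighted mixing gives C = (0.58·0.39 + 104·0.0093) / (0.58 + 104) = 1.193/104.6 = 0.01141 mg/L.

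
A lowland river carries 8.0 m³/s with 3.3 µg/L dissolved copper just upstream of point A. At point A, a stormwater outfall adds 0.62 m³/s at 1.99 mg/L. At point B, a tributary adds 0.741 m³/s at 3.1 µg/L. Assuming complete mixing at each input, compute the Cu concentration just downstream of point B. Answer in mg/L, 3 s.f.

0.135 mg/L

3.3 µg/L = 0.0033 mg/L.
After input A: C = (8·0.0033 + 0.62·1.99) / 8.62 = 0.1462 mg/L.
3.1 µg/L = 0.0031 mg/L.
After input B: C = (8.62·0.1462 + 0.741·0.0031) / 9.361 = 0.1349 mg/L.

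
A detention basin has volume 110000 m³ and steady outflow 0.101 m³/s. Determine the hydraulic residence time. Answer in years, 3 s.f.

0.0345 yr

Q = 0.101 m³/s × 3.156e+07 s/yr = 3.187e+06 m³/yr.
Hydraulic residence time τ = V/Q = 110000/3.187e+06 = 0.03451 yr.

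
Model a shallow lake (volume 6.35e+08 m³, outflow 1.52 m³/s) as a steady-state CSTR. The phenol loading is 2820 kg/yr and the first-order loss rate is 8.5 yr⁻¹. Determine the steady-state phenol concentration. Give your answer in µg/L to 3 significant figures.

Outflow Q = 1.52 m³/s × 3.156e+07 s/yr = 4.797e+07 m³/yr.
Steady-state CSTR mass balance: W = Q·C + k·V·C, so C = W/(Q + kV).
Q + kV = 4.797e+07 + 8.5·6.35e+08 = 5.445e+09 m³/yr.
C = 2820/5.445e+09 = 5.179e-07 kg/m³ = 0.0005179 mg/L = 0.5179 µg/L.

0.518 µg/L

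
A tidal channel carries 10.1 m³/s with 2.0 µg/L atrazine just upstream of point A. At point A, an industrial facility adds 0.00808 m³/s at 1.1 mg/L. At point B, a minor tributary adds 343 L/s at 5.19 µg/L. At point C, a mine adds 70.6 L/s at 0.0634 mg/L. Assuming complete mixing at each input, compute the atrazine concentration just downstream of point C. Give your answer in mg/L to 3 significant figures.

2.0 µg/L = 0.002 mg/L.
After input A: C = (10.1·0.002 + 0.00808·1.1) / 10.11 = 0.002878 mg/L.
343 L/s = 0.343 m³/s.
5.19 µg/L = 0.00519 mg/L.
After input B: C = (10.11·0.002878 + 0.343·0.00519) / 10.45 = 0.002954 mg/L.
70.6 L/s = 0.0706 m³/s.
After input C: C = (10.45·0.002954 + 0.0706·0.0634) / 10.52 = 0.003359 mg/L.

0.00336 mg/L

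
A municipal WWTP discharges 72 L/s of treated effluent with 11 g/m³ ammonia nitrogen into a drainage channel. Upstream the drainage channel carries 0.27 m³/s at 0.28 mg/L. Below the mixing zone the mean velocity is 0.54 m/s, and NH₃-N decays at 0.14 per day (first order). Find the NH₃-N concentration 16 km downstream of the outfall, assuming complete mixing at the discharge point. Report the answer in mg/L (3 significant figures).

2.42 mg/L

72 L/s = 0.072 m³/s.
After complete mixing, C₀ = (0.072·11 + 0.27·0.28) / 0.342 = 2.537 mg/L.
Travel time t = 1.6e+04 m / 0.54 m/s = 2.963e+04 s = 0.3429 d.
C = 2.537·exp(−0.14·0.3429) = 2.537·0.9531 = 2.418 mg/L.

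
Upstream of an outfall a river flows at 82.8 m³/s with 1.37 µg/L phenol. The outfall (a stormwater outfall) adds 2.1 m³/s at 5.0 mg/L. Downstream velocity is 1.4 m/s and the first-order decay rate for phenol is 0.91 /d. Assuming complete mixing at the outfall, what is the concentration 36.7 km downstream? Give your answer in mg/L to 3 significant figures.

1.37 µg/L = 0.00137 mg/L.
After complete mixing, C₀ = (2.1·5 + 82.8·0.00137) / 84.9 = 0.125 mg/L.
Travel time t = 3.67e+04 m / 1.4 m/s = 2.621e+04 s = 0.3034 d.
C = 0.125·exp(−0.91·0.3034) = 0.125·0.7587 = 0.09485 mg/L.

0.0949 mg/L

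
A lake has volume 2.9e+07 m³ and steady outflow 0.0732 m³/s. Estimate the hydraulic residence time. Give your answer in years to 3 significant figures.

12.6 yr

Q = 0.0732 m³/s × 3.156e+07 s/yr = 2.31e+06 m³/yr.
Hydraulic residence time τ = V/Q = 2.9e+07/2.31e+06 = 12.55 yr.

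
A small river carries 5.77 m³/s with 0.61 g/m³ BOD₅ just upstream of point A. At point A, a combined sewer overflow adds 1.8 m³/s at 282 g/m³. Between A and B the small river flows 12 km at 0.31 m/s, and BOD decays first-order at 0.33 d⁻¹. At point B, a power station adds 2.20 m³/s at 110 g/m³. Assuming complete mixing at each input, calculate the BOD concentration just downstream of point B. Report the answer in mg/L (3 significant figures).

After input A: C = (5.77·0.61 + 1.8·282) / 7.57 = 67.52 mg/L.
Over the 12 km reach to input B (t = 3.871e+04 s = 0.448 d), decay gives C = 67.52·exp(−0.33·0.448) = 58.24 mg/L.
After input B: C = (7.57·58.24 + 2.2·110) / 9.77 = 69.89 mg/L.

69.9 mg/L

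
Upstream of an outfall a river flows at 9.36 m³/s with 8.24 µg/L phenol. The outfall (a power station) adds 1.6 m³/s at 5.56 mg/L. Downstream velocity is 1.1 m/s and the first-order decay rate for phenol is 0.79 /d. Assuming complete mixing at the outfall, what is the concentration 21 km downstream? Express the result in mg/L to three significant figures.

8.24 µg/L = 0.00824 mg/L.
After complete mixing, C₀ = (1.6·5.56 + 9.36·0.00824) / 10.96 = 0.8187 mg/L.
Travel time t = 2.1e+04 m / 1.1 m/s = 1.909e+04 s = 0.221 d.
C = 0.8187·exp(−0.79·0.221) = 0.8187·0.8398 = 0.6876 mg/L.

0.688 mg/L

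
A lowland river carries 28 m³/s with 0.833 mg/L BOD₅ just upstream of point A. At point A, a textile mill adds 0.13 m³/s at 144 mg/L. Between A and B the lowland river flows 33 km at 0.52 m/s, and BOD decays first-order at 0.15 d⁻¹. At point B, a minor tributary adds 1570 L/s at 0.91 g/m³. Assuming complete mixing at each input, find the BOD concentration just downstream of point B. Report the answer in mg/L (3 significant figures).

After input A: C = (28·0.833 + 0.13·144) / 28.13 = 1.495 mg/L.
Over the 33 km reach to input B (t = 6.346e+04 s = 0.7345 d), decay gives C = 1.495·exp(−0.15·0.7345) = 1.339 mg/L.
1570 L/s = 1.57 m³/s.
After input B: C = (28.13·1.339 + 1.57·0.91) / 29.7 = 1.316 mg/L.

1.32 mg/L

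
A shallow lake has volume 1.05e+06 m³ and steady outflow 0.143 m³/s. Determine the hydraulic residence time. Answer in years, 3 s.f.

Q = 0.143 m³/s × 3.156e+07 s/yr = 4.513e+06 m³/yr.
Hydraulic residence time τ = V/Q = 1.05e+06/4.513e+06 = 0.2327 yr.

0.233 yr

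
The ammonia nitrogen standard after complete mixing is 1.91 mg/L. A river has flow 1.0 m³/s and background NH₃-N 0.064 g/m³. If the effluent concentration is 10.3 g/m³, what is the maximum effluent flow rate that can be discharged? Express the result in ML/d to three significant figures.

Mass balance at complete mixing: C_std·(Q_w + Q_r) = Q_w·C_e + Q_r·C_b.
Rearranging, Q_w = Q_r·(C_std − C_b)/(C_e − C_std) = 1.0·(1.91 − 0.064) / (10.3 − 1.91) = 0.22 m³/s.
= 19.01 ML/d.

19.0 ML/d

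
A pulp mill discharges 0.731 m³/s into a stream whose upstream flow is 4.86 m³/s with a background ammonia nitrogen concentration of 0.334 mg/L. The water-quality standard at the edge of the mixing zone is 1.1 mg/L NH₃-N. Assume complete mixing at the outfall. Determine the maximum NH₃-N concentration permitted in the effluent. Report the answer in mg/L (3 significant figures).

Mass balance: 1.1·5.591 = 0.731·Cₑ + 4.86·0.334.
Cₑ = (6.15 − 1.623) / 0.731 = 6.193 mg/L.

6.19 mg/L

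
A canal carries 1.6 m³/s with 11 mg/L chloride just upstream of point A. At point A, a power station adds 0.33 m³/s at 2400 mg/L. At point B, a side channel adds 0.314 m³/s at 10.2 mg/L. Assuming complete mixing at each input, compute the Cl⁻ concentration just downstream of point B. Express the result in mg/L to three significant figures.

362 mg/L

After input A: C = (1.6·11 + 0.33·2400) / 1.93 = 419.5 mg/L.
After input B: C = (1.93·419.5 + 0.314·10.2) / 2.244 = 362.2 mg/L.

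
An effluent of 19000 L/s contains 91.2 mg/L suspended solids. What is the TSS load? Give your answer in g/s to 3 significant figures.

1730 g/s

19000 L/s = 19 m³/s.
Mass flux = Q·C = 19 m³/s × 91.2 g/m³ = 1733 g/s.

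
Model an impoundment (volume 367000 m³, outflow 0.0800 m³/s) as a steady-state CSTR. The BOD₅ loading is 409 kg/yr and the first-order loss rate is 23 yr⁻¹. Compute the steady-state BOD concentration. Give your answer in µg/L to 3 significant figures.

Outflow Q = 0.0800 m³/s × 3.156e+07 s/yr = 2.525e+06 m³/yr.
Steady-state CSTR mass balance: W = Q·C + k·V·C, so C = W/(Q + kV).
Q + kV = 2.525e+06 + 23·367000 = 1.097e+07 m³/yr.
C = 409/1.097e+07 = 3.73e-05 kg/m³ = 0.0373 mg/L = 37.3 µg/L.

37.3 µg/L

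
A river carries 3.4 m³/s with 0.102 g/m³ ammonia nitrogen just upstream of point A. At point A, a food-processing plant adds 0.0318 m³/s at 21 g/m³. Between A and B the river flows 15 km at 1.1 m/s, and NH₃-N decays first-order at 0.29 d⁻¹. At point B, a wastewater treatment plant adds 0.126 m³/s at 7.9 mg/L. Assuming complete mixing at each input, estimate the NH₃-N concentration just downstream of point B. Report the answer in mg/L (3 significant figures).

After input A: C = (3.4·0.102 + 0.0318·21) / 3.432 = 0.2956 mg/L.
Over the 15 km reach to input B (t = 1.364e+04 s = 0.1578 d), decay gives C = 0.2956·exp(−0.29·0.1578) = 0.2824 mg/L.
After input B: C = (3.432·0.2824 + 0.126·7.9) / 3.558 = 0.5522 mg/L.

0.552 mg/L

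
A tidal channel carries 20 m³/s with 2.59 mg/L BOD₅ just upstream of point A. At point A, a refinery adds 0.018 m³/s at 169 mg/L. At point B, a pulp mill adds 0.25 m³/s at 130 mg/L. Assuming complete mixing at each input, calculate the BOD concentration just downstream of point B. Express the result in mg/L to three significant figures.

4.31 mg/L

After input A: C = (20·2.59 + 0.018·169) / 20.02 = 2.74 mg/L.
After input B: C = (20.02·2.74 + 0.25·130) / 20.27 = 4.309 mg/L.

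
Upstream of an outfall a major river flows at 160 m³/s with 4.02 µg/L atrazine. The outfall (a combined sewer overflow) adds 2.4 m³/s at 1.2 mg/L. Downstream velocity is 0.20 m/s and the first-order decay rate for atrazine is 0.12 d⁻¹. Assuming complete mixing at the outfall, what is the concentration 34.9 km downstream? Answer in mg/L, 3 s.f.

0.0170 mg/L

4.02 µg/L = 0.00402 mg/L.
After complete mixing, C₀ = (2.4·1.2 + 160·0.00402) / 162.4 = 0.02169 mg/L.
Travel time t = 3.49e+04 m / 0.20 m/s = 1.745e+05 s = 2.02 d.
C = 0.02169·exp(−0.12·2.02) = 0.02169·0.7848 = 0.01703 mg/L.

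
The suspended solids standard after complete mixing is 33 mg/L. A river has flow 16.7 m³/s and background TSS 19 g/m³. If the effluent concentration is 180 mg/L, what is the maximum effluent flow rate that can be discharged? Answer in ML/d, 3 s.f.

137 ML/d

Mass balance at complete mixing: C_std·(Q_w + Q_r) = Q_w·C_e + Q_r·C_b.
Rearranging, Q_w = Q_r·(C_std − C_b)/(C_e − C_std) = 16.7·(33 − 19) / (180 − 33) = 1.59 m³/s.
= 137.4 ML/d.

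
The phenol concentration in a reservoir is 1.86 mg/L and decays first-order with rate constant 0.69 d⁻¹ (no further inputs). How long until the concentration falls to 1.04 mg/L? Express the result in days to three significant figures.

0.843 d

t = ln(C₀/C)/k = ln(1.86/1.04)/0.69 = 0.5814/0.69 = 0.8425 d.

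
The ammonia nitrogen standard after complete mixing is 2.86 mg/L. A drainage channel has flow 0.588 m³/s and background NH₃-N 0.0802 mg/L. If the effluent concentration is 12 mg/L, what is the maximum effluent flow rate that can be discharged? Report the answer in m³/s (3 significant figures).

Mass balance at complete mixing: C_std·(Q_w + Q_r) = Q_w·C_e + Q_r·C_b.
Rearranging, Q_w = Q_r·(C_std − C_b)/(C_e − C_std) = 0.588·(2.86 − 0.0802) / (12 − 2.86) = 0.1788 m³/s.

0.179 m³/s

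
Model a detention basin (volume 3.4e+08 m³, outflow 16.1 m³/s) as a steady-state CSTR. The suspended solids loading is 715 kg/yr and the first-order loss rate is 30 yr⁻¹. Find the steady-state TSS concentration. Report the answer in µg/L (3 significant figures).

Outflow Q = 16.1 m³/s × 3.156e+07 s/yr = 5.081e+08 m³/yr.
Steady-state CSTR mass balance: W = Q·C + k·V·C, so C = W/(Q + kV).
Q + kV = 5.081e+08 + 30·3.4e+08 = 1.071e+10 m³/yr.
C = 715/1.071e+10 = 6.677e-08 kg/m³ = 6.677e-05 mg/L = 0.06677 µg/L.

0.0668 µg/L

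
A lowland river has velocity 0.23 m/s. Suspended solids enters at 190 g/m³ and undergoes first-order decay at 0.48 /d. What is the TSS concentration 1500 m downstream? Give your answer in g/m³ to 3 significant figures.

Travel time t = 1500 m / 0.23 m/s = 1500/0.23 = 6522 s = 0.07548 d.
First-order decay: C = 190·exp(−0.48·0.07548) = 190·0.9644 = 183.2 g/m³.

183 g/m³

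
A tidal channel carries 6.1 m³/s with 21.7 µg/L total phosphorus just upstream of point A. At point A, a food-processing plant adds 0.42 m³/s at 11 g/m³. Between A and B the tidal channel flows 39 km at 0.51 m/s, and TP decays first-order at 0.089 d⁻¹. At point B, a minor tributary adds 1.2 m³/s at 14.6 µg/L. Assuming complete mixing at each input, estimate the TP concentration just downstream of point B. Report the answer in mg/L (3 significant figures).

0.571 mg/L

21.7 µg/L = 0.0217 mg/L.
After input A: C = (6.1·0.0217 + 0.42·11) / 6.52 = 0.7289 mg/L.
Over the 39 km reach to input B (t = 7.647e+04 s = 0.8851 d), decay gives C = 0.7289·exp(−0.089·0.8851) = 0.6737 mg/L.
14.6 µg/L = 0.0146 mg/L.
After input B: C = (6.52·0.6737 + 1.2·0.0146) / 7.72 = 0.5712 mg/L.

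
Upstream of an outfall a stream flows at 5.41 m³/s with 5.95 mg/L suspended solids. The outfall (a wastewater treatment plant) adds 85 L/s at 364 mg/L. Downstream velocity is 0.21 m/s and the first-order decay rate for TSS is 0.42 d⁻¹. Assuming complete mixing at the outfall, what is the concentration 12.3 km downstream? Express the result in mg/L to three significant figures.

8.64 mg/L

85 L/s = 0.085 m³/s.
After complete mixing, C₀ = (0.085·364 + 5.41·5.95) / 5.495 = 11.49 mg/L.
Travel time t = 1.23e+04 m / 0.21 m/s = 5.857e+04 s = 0.6779 d.
C = 11.49·exp(−0.42·0.6779) = 11.49·0.7522 = 8.642 mg/L.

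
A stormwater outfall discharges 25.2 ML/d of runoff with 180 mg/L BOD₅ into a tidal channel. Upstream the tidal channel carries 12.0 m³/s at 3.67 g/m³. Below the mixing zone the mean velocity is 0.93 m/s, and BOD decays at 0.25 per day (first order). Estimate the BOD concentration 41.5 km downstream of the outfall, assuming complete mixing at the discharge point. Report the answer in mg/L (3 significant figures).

25.2 ML/d = 0.2917 m³/s.
After complete mixing, C₀ = (0.2917·180 + 12·3.67) / 12.29 = 7.854 mg/L.
Travel time t = 4.15e+04 m / 0.93 m/s = 4.462e+04 s = 0.5165 d.
C = 7.854·exp(−0.25·0.5165) = 7.854·0.8789 = 6.903 mg/L.

6.90 mg/L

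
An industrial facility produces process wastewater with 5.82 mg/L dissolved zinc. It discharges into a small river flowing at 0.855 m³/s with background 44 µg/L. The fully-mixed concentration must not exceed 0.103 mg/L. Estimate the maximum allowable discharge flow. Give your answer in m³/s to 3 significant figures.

0.00882 m³/s

44 µg/L = 0.044 mg/L.
Mass balance at complete mixing: C_std·(Q_w + Q_r) = Q_w·C_e + Q_r·C_b.
Rearranging, Q_w = Q_r·(C_std − C_b)/(C_e − C_std) = 0.855·(0.103 − 0.044) / (5.82 − 0.103) = 0.008824 m³/s.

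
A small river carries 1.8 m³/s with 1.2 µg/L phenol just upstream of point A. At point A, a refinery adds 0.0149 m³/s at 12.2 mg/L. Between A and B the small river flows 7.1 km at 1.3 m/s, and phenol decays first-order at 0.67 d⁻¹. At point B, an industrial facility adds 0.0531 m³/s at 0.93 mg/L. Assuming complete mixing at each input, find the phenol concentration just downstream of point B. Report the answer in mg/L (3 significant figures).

0.121 mg/L

1.2 µg/L = 0.0012 mg/L.
After input A: C = (1.8·0.0012 + 0.0149·12.2) / 1.815 = 0.1013 mg/L.
Over the 7.1 km reach to input B (t = 5462 s = 0.06321 d), decay gives C = 0.1013·exp(−0.67·0.06321) = 0.09715 mg/L.
After input B: C = (1.815·0.09715 + 0.0531·0.93) / 1.868 = 0.1208 mg/L.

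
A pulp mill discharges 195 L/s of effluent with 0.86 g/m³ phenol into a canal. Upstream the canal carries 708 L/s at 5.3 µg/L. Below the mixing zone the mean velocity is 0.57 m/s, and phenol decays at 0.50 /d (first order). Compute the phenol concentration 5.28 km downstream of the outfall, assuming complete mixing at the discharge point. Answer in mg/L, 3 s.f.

0.180 mg/L

195 L/s = 0.195 m³/s.
708 L/s = 0.708 m³/s.
5.3 µg/L = 0.0053 mg/L.
After complete mixing, C₀ = (0.195·0.86 + 0.708·0.0053) / 0.903 = 0.1899 mg/L.
Travel time t = 5280 m / 0.57 m/s = 9263 s = 0.1072 d.
C = 0.1899·exp(−0.50·0.1072) = 0.1899·0.9478 = 0.18 mg/L.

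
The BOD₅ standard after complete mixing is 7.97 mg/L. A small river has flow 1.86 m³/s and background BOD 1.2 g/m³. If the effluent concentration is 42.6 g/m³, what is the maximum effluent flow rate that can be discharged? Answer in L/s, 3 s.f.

Mass balance at complete mixing: C_std·(Q_w + Q_r) = Q_w·C_e + Q_r·C_b.
Rearranging, Q_w = Q_r·(C_std − C_b)/(C_e − C_std) = 1.86·(7.97 − 1.2) / (42.6 − 7.97) = 0.3636 m³/s.
= 363.6 L/s.

364 L/s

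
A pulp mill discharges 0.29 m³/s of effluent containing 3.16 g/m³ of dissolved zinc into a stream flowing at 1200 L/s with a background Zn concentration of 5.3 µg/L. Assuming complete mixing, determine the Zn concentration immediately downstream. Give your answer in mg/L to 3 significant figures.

1200 L/s = 1.2 m³/s.
5.3 µg/L = 0.0053 mg/L.
By mass balance at complete mixing, C = (0.29·3.16 + 1.2·0.0053) / (0.29 + 1.2) = 0.9228/1.49 = 0.6193 mg/L.

0.619 mg/L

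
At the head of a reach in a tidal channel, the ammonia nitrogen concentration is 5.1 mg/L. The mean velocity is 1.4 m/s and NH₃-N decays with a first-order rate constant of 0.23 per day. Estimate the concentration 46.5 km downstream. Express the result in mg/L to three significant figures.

Travel time t = 46.5 km / 1.4 m/s = 4.65e+04/1.4 = 3.321e+04 s = 0.3844 d.
First-order decay: C = 5.1·exp(−0.23·0.3844) = 5.1·0.9154 = 4.668 mg/L.

4.67 mg/L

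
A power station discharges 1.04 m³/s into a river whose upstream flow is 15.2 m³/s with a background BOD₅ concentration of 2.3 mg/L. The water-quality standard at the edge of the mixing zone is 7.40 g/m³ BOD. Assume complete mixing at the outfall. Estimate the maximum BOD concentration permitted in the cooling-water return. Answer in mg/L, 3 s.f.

81.9 mg/L

Mass balance: 7.4·16.24 = 1.04·Cₑ + 15.2·2.3.
Cₑ = (120.2 − 34.96) / 1.04 = 81.94 mg/L.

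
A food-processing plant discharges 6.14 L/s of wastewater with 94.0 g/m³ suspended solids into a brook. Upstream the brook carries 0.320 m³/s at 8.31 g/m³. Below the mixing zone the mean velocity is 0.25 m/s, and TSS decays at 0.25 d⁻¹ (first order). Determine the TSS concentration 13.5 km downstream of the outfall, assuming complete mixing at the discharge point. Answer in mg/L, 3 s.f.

6.14 L/s = 0.00614 m³/s.
After complete mixing, C₀ = (0.00614·94 + 0.32·8.31) / 0.3261 = 9.923 mg/L.
Travel time t = 1.35e+04 m / 0.25 m/s = 5.4e+04 s = 0.625 d.
C = 9.923·exp(−0.25·0.625) = 9.923·0.8553 = 8.488 mg/L.

8.49 mg/L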